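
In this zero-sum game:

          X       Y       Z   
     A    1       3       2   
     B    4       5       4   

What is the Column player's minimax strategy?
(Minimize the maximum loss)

Column should play X or Z (all achieve the minimum), value = 4

Work:
Column player minimizes Row's maximum payoff:
Column X: max payoff to Row = 4
Column Y: max payoff to Row = 5
Column Z: max payoff to Row = 4
Minimum is 4, achieved by columns X, Z (tied).
Each of X or Z is a minimax strategy.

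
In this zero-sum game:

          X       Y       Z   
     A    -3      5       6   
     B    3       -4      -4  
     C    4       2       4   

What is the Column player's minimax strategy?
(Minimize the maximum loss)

Column should play X, value = 4

Work:
Column player minimizes Row's maximum payoff:
Column X: max payoff to Row = 4
Column Y: max payoff to Row = 5
Column Z: max payoff to Row = 6
Minimum is 4, achieved by column X.
Minimax strategy: X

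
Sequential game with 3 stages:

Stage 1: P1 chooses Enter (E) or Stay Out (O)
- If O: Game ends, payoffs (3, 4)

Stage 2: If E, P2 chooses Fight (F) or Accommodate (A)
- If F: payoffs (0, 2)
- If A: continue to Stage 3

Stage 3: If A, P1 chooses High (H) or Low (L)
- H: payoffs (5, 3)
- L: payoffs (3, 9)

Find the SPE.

SPE: (E, A, H); Outcome (5, 3)

Work:
Stage 3: P1 chooses H (5 vs 3)
Stage 2: P2: F->2, A->3 (anticipating H). Choose A
Stage 1: P1: O->3, E->5 (anticipating A, H). Choose E
SPE path: E -> A -> H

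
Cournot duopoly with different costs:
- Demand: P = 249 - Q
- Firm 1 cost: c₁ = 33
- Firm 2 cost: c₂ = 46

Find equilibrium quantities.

q₁* = 76.33, q₂* = 63.33

Work:
Reaction: q₁ = (249 - 33 - q₂)/2
Reaction: q₂ = (249 - 46 - q₁)/2
Solve simultaneously:
q₁* = (249 - 2×33 + 46)/3 = 76.33
q₂* = (249 - 2×46 + 33)/3 = 63.33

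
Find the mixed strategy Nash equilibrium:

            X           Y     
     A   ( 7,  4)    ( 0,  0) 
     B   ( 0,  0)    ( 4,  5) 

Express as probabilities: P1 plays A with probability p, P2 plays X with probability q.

p = 0.5556, q = 0.3636

Work:
Find probabilities that make opponent indifferent:
P2 chooses q to make P1 indifferent between A and B
P1 chooses p to make P2 indifferent between X and Y
Mixed NE: P1 plays (A: 0.5556, B: 0.4444), P2 plays (X: 0.3636, Y: 0.6364)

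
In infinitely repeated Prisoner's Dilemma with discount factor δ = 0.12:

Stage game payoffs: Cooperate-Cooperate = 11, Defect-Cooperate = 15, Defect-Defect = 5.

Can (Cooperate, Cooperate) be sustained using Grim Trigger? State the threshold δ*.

δ* = 0.4; since δ = 0.12 < 0.4, cooperation cannot be sustained

Work:
For Grim Trigger:
Cooperate forever: 11/(1-δ)
Defect then punished: 15 + 5·δ/(1-δ)
Need: 11/(1-δ) ≥ 15 + 5·δ/(1-δ)
Solving: δ ≥ (T-R)/(T-P) = (15-11)/(15-5) = 0.4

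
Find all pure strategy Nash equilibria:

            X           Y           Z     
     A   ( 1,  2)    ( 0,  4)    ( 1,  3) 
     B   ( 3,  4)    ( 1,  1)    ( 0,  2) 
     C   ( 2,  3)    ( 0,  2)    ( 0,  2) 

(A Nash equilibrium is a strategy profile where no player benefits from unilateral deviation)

Nash equilibrium: (B, X)

Work:
Best responses:
  P1 vs X: payoffs [1, 3, 2] → best response B (payoff 3)
  P1 vs Y: payoffs [0, 1, 0] → best response B (payoff 1)
  P1 vs Z: payoffs [1, 0, 0] → best response A (payoff 1)
  P2 vs A: payoffs [2, 4, 3] → best response Y (payoff 4)
  P2 vs B: payoffs [4, 1, 2] → best response X (payoff 4)
  P2 vs C: payoffs [3, 2, 2] → best response X (payoff 3)
Mutual best responses: (B,X) → Nash equilibria.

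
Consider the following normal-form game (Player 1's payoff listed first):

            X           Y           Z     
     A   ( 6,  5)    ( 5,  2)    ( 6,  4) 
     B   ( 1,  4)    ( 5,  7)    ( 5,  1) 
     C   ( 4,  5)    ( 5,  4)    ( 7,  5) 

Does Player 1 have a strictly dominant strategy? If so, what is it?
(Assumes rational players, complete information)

No strictly dominant strategy exists for Player 1

Work:
A strategy strictly dominates another if it gives a strictly higher payoff against every opponent action. Compare each pair of P1's strategies column-by-column:
  A vs B: [6 vs 1, 5 vs 5, 6 vs 5] → A does not strictly dominate B (column Y: 5 ≤ 5)
  A vs C: [6 vs 4, 5 vs 5, 6 vs 7] → A does not strictly dominate C (column Y: 5 ≤ 5)
  B vs A: [1 vs 6, 5 vs 5, 5 vs 6] → B does not strictly dominate A (column X: 1 ≤ 6)
  B vs C: [1 vs 4, 5 vs 5, 5 vs 7] → B does not strictly dominate C (column X: 1 ≤ 4)
  C vs A: [4 vs 6, 5 vs 5, 7 vs 6] → C does not strictly dominate A (column X: 4 ≤ 6)
  C vs B: [4 vs 1, 5 vs 5, 7 vs 5] → C does not strictly dominate B (column Y: 5 ≤ 5)
No single strategy strictly dominates all others → no strictly dominant strategy.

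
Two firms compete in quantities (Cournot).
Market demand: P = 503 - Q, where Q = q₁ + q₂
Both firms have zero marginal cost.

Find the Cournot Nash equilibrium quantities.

q₁* = q₂* = 167.67; P* = 167.67

Work:
Profit: π_i = P·q_i = (a - q_i - q_j)·q_i
FOC: ∂π_i/∂q_i = a - 2q_i - q_j = 0
Reaction function: q_i = (503 - q_j)/2
Symmetry: q* = 503/3 = 167.67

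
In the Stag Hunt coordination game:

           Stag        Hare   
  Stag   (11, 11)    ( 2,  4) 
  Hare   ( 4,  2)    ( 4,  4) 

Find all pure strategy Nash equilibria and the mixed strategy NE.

Pure NE: (Stag, Stag) and (Hare, Hare); Mixed NE: p = 0.2222, q = 0.2222

Work:
Check pure NE:
(Stag, Stag): (11, 11) - no unilateral deviation beneficial
(Hare, Hare): (4, 4) - no unilateral deviation beneficial
Mixed NE: P1 plays Stag with p = 0.2222, P2 plays Stag with q = 0.2222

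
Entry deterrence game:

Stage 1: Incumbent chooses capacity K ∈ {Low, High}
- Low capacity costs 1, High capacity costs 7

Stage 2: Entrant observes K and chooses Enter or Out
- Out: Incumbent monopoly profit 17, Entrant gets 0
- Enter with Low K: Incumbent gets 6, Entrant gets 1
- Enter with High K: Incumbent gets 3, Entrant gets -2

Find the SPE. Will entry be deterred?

SPE: (High, Enter|Low, Out|High); Entry deterred. Incumbent net profit = 10

Work:
After Low K: Entrant enters (1 > 0)
After High K: Entrant stays out (-2 < 0)
Incumbent: Low → 6−1=5, High → 17−7=10
Incumbent chooses High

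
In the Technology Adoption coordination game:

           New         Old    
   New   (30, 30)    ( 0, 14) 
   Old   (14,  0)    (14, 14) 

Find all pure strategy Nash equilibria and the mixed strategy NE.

Pure NE: (New, New) and (Old, Old); Mixed NE: p = 0.4667, q = 0.4667

Work:
Check pure NE:
(New, New): (30, 30) - no unilateral deviation beneficial
(Old, Old): (14, 14) - no unilateral deviation beneficial
Mixed NE: P1 plays New with p = 0.4667, P2 plays New with q = 0.4667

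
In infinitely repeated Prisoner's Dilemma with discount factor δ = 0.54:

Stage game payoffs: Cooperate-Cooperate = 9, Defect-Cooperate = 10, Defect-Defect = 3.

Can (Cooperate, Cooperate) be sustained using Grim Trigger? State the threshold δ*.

δ* = 0.1429; since δ = 0.54 ≥ 0.1429, cooperation can be sustained

Work:
For Grim Trigger:
Cooperate forever: 9/(1-δ)
Defect then punished: 10 + 3·δ/(1-δ)
Need: 9/(1-δ) ≥ 10 + 3·δ/(1-δ)
Solving: δ ≥ (T-R)/(T-P) = (10-9)/(10-3) = 0.1429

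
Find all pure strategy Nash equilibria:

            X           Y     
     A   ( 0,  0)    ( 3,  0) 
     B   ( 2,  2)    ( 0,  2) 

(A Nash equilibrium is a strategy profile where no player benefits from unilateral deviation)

Nash equilibrium: (A, Y), (B, X)

Work:
Best responses:
  P1 vs X: payoffs [0, 2] → best response B (payoff 2)
  P1 vs Y: payoffs [3, 0] → best response A (payoff 3)
  P2 vs A: payoffs [0, 0] → best response X/Y (payoff 0)
  P2 vs B: payoffs [2, 2] → best response X/Y (payoff 2)
Mutual best responses: (A,Y), (B,X) → Nash equilibria.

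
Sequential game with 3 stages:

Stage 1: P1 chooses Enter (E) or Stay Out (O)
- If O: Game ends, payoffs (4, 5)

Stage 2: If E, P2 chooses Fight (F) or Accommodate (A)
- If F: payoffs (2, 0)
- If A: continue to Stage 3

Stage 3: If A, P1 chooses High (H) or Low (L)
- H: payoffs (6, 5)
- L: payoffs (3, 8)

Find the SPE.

SPE: (E, A, H); Outcome (6, 5)

Work:
Stage 3: P1 chooses H (6 vs 3)
Stage 2: P2: F->0, A->5 (anticipating H). Choose A
Stage 1: P1: O->4, E->6 (anticipating A, H). Choose E
SPE path: E -> A -> H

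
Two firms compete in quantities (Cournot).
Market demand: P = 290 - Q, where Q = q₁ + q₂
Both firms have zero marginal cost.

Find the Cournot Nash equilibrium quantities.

q₁* = q₂* = 96.67; P* = 96.67

Work:
Profit: π_i = P·q_i = (a - q_i - q_j)·q_i
FOC: ∂π_i/∂q_i = a - 2q_i - q_j = 0
Reaction function: q_i = (290 - q_j)/2
Symmetry: q* = 290/3 = 96.67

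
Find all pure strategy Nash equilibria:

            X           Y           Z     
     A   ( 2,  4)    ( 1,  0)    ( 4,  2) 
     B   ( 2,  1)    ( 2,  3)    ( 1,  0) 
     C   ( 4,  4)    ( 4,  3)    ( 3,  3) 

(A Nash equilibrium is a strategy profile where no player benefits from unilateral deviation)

Nash equilibrium: (C, X)

Work:
Best responses:
  P1 vs X: payoffs [2, 2, 4] → best response C (payoff 4)
  P1 vs Y: payoffs [1, 2, 4] → best response C (payoff 4)
  P1 vs Z: payoffs [4, 1, 3] → best response A (payoff 4)
  P2 vs A: payoffs [4, 0, 2] → best response X (payoff 4)
  P2 vs B: payoffs [1, 3, 0] → best response Y (payoff 3)
  P2 vs C: payoffs [4, 3, 3] → best response X (payoff 4)
Mutual best responses: (C,X) → Nash equilibria.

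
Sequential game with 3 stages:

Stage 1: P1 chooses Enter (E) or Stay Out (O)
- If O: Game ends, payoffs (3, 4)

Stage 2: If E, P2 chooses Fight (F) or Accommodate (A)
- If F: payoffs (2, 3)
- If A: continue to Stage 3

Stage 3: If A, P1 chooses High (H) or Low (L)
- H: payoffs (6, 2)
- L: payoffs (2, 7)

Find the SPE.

SPE: (O, F, H); Outcome (3, 4)

Work:
Stage 3: P1 chooses H (6 vs 2)
Stage 2: P2: F->3, A->2 (anticipating H). Choose F
Stage 1: P1: O->3, E->2 (anticipating F, H). Choose O
SPE path: O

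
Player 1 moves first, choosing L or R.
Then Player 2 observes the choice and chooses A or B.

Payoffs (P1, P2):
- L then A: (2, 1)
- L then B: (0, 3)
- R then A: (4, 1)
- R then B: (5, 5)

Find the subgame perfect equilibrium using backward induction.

P1 plays R, P2 plays B after L and B after R; Payoff (5, 5)

Work:
Backward induction:
After L: P2 chooses B → P1 gets 0
After R: P2 chooses B → P1 gets 5
P1 chooses R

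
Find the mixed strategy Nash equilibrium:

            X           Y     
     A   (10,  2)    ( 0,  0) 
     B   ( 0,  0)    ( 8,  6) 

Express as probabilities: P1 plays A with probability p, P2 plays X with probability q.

p = 0.75, q = 0.4444

Work:
Find probabilities that make opponent indifferent:
P2 chooses q to make P1 indifferent between A and B
P1 chooses p to make P2 indifferent between X and Y
Mixed NE: P1 plays (A: 0.75, B: 0.25), P2 plays (X: 0.4444, Y: 0.5556)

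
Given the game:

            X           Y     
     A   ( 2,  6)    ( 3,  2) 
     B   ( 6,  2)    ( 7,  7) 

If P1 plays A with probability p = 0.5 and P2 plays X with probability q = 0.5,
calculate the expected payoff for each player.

E[P1] = 4.5, E[P2] = 4.25

Work:
E[P1] = p·q·π₁(A,X) + p·(1-q)·π₁(A,Y) + (1-p)·q·π₁(B,X) + (1-p)·(1-q)·π₁(B,Y)
= 0.5·0.5·2 + 0.5·0.5·3 + 0.5·0.5·6 + 0.5·0.5·7
= 4.5

E[P2] = 4.25 (similar calculation)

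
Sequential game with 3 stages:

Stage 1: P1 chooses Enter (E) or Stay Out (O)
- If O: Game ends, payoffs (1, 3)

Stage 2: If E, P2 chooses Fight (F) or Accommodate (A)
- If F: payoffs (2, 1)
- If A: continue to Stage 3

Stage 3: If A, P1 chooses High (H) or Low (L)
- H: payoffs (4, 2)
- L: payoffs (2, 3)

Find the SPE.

SPE: (E, A, H); Outcome (4, 2)

Work:
Stage 3: P1 chooses H (4 vs 2)
Stage 2: P2: F->1, A->2 (anticipating H). Choose A
Stage 1: P1: O->1, E->4 (anticipating A, H). Choose E
SPE path: E -> A -> H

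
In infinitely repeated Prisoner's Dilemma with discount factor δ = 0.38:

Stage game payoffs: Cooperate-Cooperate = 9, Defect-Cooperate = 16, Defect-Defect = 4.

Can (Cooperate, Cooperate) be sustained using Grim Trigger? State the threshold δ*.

δ* = 0.5833; since δ = 0.38 < 0.5833, cooperation cannot be sustained

Work:
For Grim Trigger:
Cooperate forever: 9/(1-δ)
Defect then punished: 16 + 4·δ/(1-δ)
Need: 9/(1-δ) ≥ 16 + 4·δ/(1-δ)
Solving: δ ≥ (T-R)/(T-P) = (16-9)/(16-4) = 0.5833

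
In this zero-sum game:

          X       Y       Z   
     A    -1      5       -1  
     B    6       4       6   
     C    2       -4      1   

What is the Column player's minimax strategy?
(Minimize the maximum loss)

Column should play Y, value = 5

Work:
Column player minimizes Row's maximum payoff:
Column X: max payoff to Row = 6
Column Y: max payoff to Row = 5
Column Z: max payoff to Row = 6
Minimum is 5, achieved by column Y.
Minimax strategy: Y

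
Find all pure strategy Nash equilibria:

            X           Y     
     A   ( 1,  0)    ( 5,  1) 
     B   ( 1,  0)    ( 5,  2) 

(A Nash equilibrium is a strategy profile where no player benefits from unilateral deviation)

Nash equilibrium: (A, Y), (B, Y)

Work:
Best responses:
  P1 vs X: payoffs [1, 1] → best response A/B (payoff 1)
  P1 vs Y: payoffs [5, 5] → best response A/B (payoff 5)
  P2 vs A: payoffs [0, 1] → best response Y (payoff 1)
  P2 vs B: payoffs [0, 2] → best response Y (payoff 2)
Mutual best responses: (A,Y), (B,Y) → Nash equilibria.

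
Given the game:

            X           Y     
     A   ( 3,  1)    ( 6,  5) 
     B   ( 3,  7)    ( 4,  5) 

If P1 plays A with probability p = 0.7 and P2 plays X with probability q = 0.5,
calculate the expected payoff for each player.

E[P1] = 4.2, E[P2] = 3.9

Work:
E[P1] = p·q·π₁(A,X) + p·(1-q)·π₁(A,Y) + (1-p)·q·π₁(B,X) + (1-p)·(1-q)·π₁(B,Y)
= 0.7·0.5·3 + 0.7·0.5·6 + 0.3·0.5·3 + 0.3·0.5·4
= 4.2

E[P2] = 3.9 (similar calculation)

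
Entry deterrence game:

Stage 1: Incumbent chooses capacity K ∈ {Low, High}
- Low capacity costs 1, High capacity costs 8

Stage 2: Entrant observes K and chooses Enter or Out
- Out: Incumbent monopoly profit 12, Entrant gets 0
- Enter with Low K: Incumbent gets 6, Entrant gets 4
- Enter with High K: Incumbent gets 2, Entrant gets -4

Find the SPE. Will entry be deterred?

SPE: (Low, Enter|Low, Out|High); Entry not deterred. Incumbent net profit = 5, Entrant gets 4

Work:
After Low K: Entrant enters (4 > 0)
After High K: Entrant stays out (-4 < 0)
Incumbent: Low → 6−1=5, High → 12−8=4
Incumbent chooses Low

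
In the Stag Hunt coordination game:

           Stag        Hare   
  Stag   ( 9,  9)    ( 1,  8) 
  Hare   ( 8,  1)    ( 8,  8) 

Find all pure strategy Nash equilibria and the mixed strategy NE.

Pure NE: (Stag, Stag) and (Hare, Hare); Mixed NE: p = 0.875, q = 0.875

Work:
Check pure NE:
(Stag, Stag): (9, 9) - no unilateral deviation beneficial
(Hare, Hare): (8, 8) - no unilateral deviation beneficial
Mixed NE: P1 plays Stag with p = 0.875, P2 plays Stag with q = 0.875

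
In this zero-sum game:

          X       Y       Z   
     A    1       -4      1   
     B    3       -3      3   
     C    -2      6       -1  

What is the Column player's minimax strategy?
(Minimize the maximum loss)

Column should play X or Z (all achieve the minimum), value = 3

Work:
Column player minimizes Row's maximum payoff:
Column X: max payoff to Row = 3
Column Y: max payoff to Row = 6
Column Z: max payoff to Row = 3
Minimum is 3, achieved by columns X, Z (tied).
Each of X or Z is a minimax strategy.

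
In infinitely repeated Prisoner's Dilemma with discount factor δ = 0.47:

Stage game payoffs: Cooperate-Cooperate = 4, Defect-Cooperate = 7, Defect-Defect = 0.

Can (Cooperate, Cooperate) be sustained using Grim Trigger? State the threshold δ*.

δ* = 0.4286; since δ = 0.47 ≥ 0.4286, cooperation can be sustained

Work:
For Grim Trigger:
Cooperate forever: 4/(1-δ)
Defect then punished: 7 + 0·δ/(1-δ)
Need: 4/(1-δ) ≥ 7 + 0·δ/(1-δ)
Solving: δ ≥ (T-R)/(T-P) = (7-4)/(7-0) = 0.4286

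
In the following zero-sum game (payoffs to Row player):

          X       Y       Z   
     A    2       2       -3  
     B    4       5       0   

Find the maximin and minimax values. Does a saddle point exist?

Maximin = 0, Minimax = 0, Saddle: True

Work:
Row minimums: [-3, 0] → maximin = 0
Column maximums: [4, 5, 0] → minimax = 0
Saddle point exists! Game value = 0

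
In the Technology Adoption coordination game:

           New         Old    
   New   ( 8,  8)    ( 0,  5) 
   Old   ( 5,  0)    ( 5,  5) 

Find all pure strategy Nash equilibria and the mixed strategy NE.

Pure NE: (New, New) and (Old, Old); Mixed NE: p = 0.625, q = 0.625

Work:
Check pure NE:
(New, New): (8, 8) - no unilateral deviation beneficial
(Old, Old): (5, 5) - no unilateral deviation beneficial
Mixed NE: P1 plays New with p = 0.625, P2 plays New with q = 0.625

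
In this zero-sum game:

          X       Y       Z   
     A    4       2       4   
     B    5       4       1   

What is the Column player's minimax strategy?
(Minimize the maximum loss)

Column should play Y or Z (all achieve the minimum), value = 4

Work:
Column player minimizes Row's maximum payoff:
Column X: max payoff to Row = 5
Column Y: max payoff to Row = 4
Column Z: max payoff to Row = 4
Minimum is 4, achieved by columns Y, Z (tied).
Each of Y or Z is a minimax strategy.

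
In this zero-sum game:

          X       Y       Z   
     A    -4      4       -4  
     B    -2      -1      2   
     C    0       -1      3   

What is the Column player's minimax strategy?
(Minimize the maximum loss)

Column should play X, value = 0

Work:
Column player minimizes Row's maximum payoff:
Column X: max payoff to Row = 0
Column Y: max payoff to Row = 4
Column Z: max payoff to Row = 3
Minimum is 0, achieved by column X.
Minimax strategy: X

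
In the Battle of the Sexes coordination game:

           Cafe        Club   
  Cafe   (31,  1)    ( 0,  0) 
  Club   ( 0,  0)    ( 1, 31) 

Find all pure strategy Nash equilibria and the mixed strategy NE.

Pure NE: (Cafe, Cafe) and (Club, Club); Mixed NE: p = 0.9688, q = 0.0312

Work:
Check pure NE:
(Cafe, Cafe): (31, 1) - no unilateral deviation beneficial
(Club, Club): (1, 31) - no unilateral deviation beneficial
Mixed NE: P1 plays Cafe with p = 0.9688, P2 plays Cafe with q = 0.0312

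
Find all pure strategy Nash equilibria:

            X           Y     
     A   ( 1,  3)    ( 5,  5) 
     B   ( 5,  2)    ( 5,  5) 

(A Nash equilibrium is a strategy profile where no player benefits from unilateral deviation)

Nash equilibrium: (A, Y), (B, Y)

Work:
Best responses:
  P1 vs X: payoffs [1, 5] → best response B (payoff 5)
  P1 vs Y: payoffs [5, 5] → best response A/B (payoff 5)
  P2 vs A: payoffs [3, 5] → best response Y (payoff 5)
  P2 vs B: payoffs [2, 5] → best response Y (payoff 5)
Mutual best responses: (A,Y), (B,Y) → Nash equilibria.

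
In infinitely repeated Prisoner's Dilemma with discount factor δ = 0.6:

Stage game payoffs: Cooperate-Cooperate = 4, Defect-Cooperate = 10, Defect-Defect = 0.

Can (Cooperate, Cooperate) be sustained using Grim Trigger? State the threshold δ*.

δ* = 0.6; since δ = 0.6 ≥ 0.6, cooperation can be sustained

Work:
For Grim Trigger:
Cooperate forever: 4/(1-δ)
Defect then punished: 10 + 0·δ/(1-δ)
Need: 4/(1-δ) ≥ 10 + 0·δ/(1-δ)
Solving: δ ≥ (T-R)/(T-P) = (10-4)/(10-0) = 0.6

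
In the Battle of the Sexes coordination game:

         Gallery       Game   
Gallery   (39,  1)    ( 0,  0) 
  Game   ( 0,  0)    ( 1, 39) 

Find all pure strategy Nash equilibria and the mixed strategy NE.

Pure NE: (Gallery, Gallery) and (Game, Game); Mixed NE: p = 0.975, q = 0.025

Work:
Check pure NE:
(Gallery, Gallery): (39, 1) - no unilateral deviation beneficial
(Game, Game): (1, 39) - no unilateral deviation beneficial
Mixed NE: P1 plays Gallery with p = 0.975, P2 plays Gallery with q = 0.025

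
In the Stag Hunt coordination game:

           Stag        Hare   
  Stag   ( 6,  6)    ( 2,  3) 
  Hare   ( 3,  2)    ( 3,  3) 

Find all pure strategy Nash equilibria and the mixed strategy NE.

Pure NE: (Stag, Stag) and (Hare, Hare); Mixed NE: p = 0.25, q = 0.25

Work:
Check pure NE:
(Stag, Stag): (6, 6) - no unilateral deviation beneficial
(Hare, Hare): (3, 3) - no unilateral deviation beneficial
Mixed NE: P1 plays Stag with p = 0.25, P2 plays Stag with q = 0.25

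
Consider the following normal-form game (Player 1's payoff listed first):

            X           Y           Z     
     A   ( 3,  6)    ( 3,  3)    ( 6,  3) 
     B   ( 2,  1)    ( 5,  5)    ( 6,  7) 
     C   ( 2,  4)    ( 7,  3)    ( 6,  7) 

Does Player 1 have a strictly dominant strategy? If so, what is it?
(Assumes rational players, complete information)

No strictly dominant strategy exists for Player 1

Work:
A strategy strictly dominates another if it gives a strictly higher payoff against every opponent action. Compare each pair of P1's strategies column-by-column:
  A vs B: [3 vs 2, 3 vs 5, 6 vs 6] → A does not strictly dominate B (column Y: 3 ≤ 5)
  A vs C: [3 vs 2, 3 vs 7, 6 vs 6] → A does not strictly dominate C (column Y: 3 ≤ 7)
  B vs A: [2 vs 3, 5 vs 3, 6 vs 6] → B does not strictly dominate A (column X: 2 ≤ 3)
  B vs C: [2 vs 2, 5 vs 7, 6 vs 6] → B does not strictly dominate C (column X: 2 ≤ 2)
  C vs A: [2 vs 3, 7 vs 3, 6 vs 6] → C does not strictly dominate A (column X: 2 ≤ 3)
  C vs B: [2 vs 2, 7 vs 5, 6 vs 6] → C does not strictly dominate B (column X: 2 ≤ 2)
No single strategy strictly dominates all others → no strictly dominant strategy.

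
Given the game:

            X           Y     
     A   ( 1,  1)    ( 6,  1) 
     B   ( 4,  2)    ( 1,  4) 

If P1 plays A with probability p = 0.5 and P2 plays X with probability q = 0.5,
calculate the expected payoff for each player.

E[P1] = 3.0, E[P2] = 2.0

Work:
E[P1] = p·q·π₁(A,X) + p·(1-q)·π₁(A,Y) + (1-p)·q·π₁(B,X) + (1-p)·(1-q)·π₁(B,Y)
= 0.5·0.5·1 + 0.5·0.5·6 + 0.5·0.5·4 + 0.5·0.5·1
= 3.0

E[P2] = 2.0 (similar calculation)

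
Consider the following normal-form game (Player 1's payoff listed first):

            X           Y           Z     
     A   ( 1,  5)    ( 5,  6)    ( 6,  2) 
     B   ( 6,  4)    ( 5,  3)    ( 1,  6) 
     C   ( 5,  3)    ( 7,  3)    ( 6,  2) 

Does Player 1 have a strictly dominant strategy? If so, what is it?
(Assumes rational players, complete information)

No strictly dominant strategy exists for Player 1

Work:
A strategy strictly dominates another if it gives a strictly higher payoff against every opponent action. Compare each pair of P1's strategies column-by-column:
  A vs B: [1 vs 6, 5 vs 5, 6 vs 1] → A does not strictly dominate B (column X: 1 ≤ 6)
  A vs C: [1 vs 5, 5 vs 7, 6 vs 6] → A does not strictly dominate C (column X: 1 ≤ 5)
  B vs A: [6 vs 1, 5 vs 5, 1 vs 6] → B does not strictly dominate A (column Y: 5 ≤ 5)
  B vs C: [6 vs 5, 5 vs 7, 1 vs 6] → B does not strictly dominate C (column Y: 5 ≤ 7)
  C vs A: [5 vs 1, 7 vs 5, 6 vs 6] → C does not strictly dominate A (column Z: 6 ≤ 6)
  C vs B: [5 vs 6, 7 vs 5, 6 vs 1] → C does not strictly dominate B (column X: 5 ≤ 6)
No single strategy strictly dominates all others → no strictly dominant strategy.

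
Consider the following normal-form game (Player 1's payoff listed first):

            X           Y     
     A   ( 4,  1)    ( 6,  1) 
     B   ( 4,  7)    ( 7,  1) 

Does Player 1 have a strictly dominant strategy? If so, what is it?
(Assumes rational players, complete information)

No strictly dominant strategy exists for Player 1

Work:
A strategy strictly dominates another if it gives a strictly higher payoff against every opponent action. Compare each pair of P1's strategies column-by-column:
  A vs B: [4 vs 4, 6 vs 7] → A does not strictly dominate B (column X: 4 ≤ 4)
  B vs A: [4 vs 4, 7 vs 6] → B does not strictly dominate A (column X: 4 ≤ 4)
No single strategy strictly dominates all others → no strictly dominant strategy.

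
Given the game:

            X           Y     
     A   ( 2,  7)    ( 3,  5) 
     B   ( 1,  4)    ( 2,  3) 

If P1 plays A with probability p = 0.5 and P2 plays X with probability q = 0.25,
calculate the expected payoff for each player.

E[P1] = 2.25, E[P2] = 4.375

Work:
E[P1] = p·q·π₁(A,X) + p·(1-q)·π₁(A,Y) + (1-p)·q·π₁(B,X) + (1-p)·(1-q)·π₁(B,Y)
= 0.5·0.25·2 + 0.5·0.75·3 + 0.5·0.25·1 + 0.5·0.75·2
= 2.25

E[P2] = 4.375 (similar calculation)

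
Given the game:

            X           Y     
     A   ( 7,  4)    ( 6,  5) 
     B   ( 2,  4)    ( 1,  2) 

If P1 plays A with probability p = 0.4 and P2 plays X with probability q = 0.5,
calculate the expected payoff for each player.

E[P1] = 3.5, E[P2] = 3.6

Work:
E[P1] = p·q·π₁(A,X) + p·(1-q)·π₁(A,Y) + (1-p)·q·π₁(B,X) + (1-p)·(1-q)·π₁(B,Y)
= 0.4·0.5·7 + 0.4·0.5·6 + 0.6·0.5·2 + 0.6·0.5·1
= 3.5

E[P2] = 3.6 (similar calculation)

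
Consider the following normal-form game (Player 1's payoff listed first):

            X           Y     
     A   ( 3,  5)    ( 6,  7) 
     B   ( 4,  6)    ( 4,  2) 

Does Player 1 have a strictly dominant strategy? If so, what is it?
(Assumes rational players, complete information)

No strictly dominant strategy exists for Player 1

Work:
A strategy strictly dominates another if it gives a strictly higher payoff against every opponent action. Compare each pair of P1's strategies column-by-column:
  A vs B: [3 vs 4, 6 vs 4] → A does not strictly dominate B (column X: 3 ≤ 4)
  B vs A: [4 vs 3, 4 vs 6] → B does not strictly dominate A (column Y: 4 ≤ 6)
No single strategy strictly dominates all others → no strictly dominant strategy.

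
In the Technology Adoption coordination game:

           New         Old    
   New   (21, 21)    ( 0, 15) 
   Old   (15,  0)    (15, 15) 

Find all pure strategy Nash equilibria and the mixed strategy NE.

Pure NE: (New, New) and (Old, Old); Mixed NE: p = 0.7143, q = 0.7143

Work:
Check pure NE:
(New, New): (21, 21) - no unilateral deviation beneficial
(Old, Old): (15, 15) - no unilateral deviation beneficial
Mixed NE: P1 plays New with p = 0.7143, P2 plays New with q = 0.7143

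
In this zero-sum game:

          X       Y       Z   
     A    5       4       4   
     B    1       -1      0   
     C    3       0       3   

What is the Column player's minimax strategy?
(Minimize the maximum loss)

Column should play Y or Z (all achieve the minimum), value = 4

Work:
Column player minimizes Row's maximum payoff:
Column X: max payoff to Row = 5
Column Y: max payoff to Row = 4
Column Z: max payoff to Row = 4
Minimum is 4, achieved by columns Y, Z (tied).
Each of Y or Z is a minimax strategy.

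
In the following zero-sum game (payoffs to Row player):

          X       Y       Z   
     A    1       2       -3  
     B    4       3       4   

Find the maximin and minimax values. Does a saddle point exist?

Maximin = 3, Minimax = 3, Saddle: True

Work:
Row minimums: [-3, 3] → maximin = 3
Column maximums: [4, 3, 4] → minimax = 3
Saddle point exists! Game value = 3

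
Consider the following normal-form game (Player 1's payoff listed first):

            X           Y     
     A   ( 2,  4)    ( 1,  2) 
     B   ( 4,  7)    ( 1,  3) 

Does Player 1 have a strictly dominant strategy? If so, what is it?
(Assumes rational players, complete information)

No strictly dominant strategy exists for Player 1

Work:
A strategy strictly dominates another if it gives a strictly higher payoff against every opponent action. Compare each pair of P1's strategies column-by-column:
  A vs B: [2 vs 4, 1 vs 1] → A does not strictly dominate B (column X: 2 ≤ 4)
  B vs A: [4 vs 2, 1 vs 1] → B does not strictly dominate A (column Y: 1 ≤ 1)
No single strategy strictly dominates all others → no strictly dominant strategy.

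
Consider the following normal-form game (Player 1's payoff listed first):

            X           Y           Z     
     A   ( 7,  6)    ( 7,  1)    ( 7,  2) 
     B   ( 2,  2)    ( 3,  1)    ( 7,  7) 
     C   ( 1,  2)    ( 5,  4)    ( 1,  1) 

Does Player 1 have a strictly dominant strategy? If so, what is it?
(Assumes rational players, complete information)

No strictly dominant strategy exists for Player 1

Work:
A strategy strictly dominates another if it gives a strictly higher payoff against every opponent action. Compare each pair of P1's strategies column-by-column:
  A vs B: [7 vs 2, 7 vs 3, 7 vs 7] → A does not strictly dominate B (column Z: 7 ≤ 7)
  A vs C: [7 vs 1, 7 vs 5, 7 vs 1] → A strictly dominates C
  B vs A: [2 vs 7, 3 vs 7, 7 vs 7] → B does not strictly dominate A (column X: 2 ≤ 7)
  B vs C: [2 vs 1, 3 vs 5, 7 vs 1] → B does not strictly dominate C (column Y: 3 ≤ 5)
  C vs A: [1 vs 7, 5 vs 7, 1 vs 7] → C does not strictly dominate A (column X: 1 ≤ 7)
  C vs B: [1 vs 2, 5 vs 3, 1 vs 7] → C does not strictly dominate B (column X: 1 ≤ 2)
No single strategy strictly dominates all others → no strictly dominant strategy.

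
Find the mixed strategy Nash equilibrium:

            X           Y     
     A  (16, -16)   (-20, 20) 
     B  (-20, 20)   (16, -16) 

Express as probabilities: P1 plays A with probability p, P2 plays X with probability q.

p = 0.5, q = 0.5

Work:
Find probabilities that make opponent indifferent:
P2 chooses q to make P1 indifferent between A and B
P1 chooses p to make P2 indifferent between X and Y
Mixed NE: P1 plays (A: 0.5, B: 0.5), P2 plays (X: 0.5, Y: 0.5)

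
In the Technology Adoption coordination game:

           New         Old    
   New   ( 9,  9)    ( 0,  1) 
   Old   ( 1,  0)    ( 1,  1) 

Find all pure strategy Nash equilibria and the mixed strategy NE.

Pure NE: (New, New) and (Old, Old); Mixed NE: p = 0.1111, q = 0.1111

Work:
Check pure NE:
(New, New): (9, 9) - no unilateral deviation beneficial
(Old, Old): (1, 1) - no unilateral deviation beneficial
Mixed NE: P1 plays New with p = 0.1111, P2 plays New with q = 0.1111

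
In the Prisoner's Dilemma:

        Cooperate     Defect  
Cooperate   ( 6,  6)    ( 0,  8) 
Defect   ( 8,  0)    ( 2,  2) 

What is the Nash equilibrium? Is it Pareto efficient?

(Defect, Defect) is NE; not Pareto efficient

Work:
Defect dominates Cooperate for both players:
If P2 cooperates: Defect (8) > Cooperate (6)
If P2 defects: Defect (2) > Cooperate (0)
NE: (Defect, Defect) with payoff (2, 2)
But (Cooperate, Cooperate) = (6, 6) Pareto dominates (2, 2)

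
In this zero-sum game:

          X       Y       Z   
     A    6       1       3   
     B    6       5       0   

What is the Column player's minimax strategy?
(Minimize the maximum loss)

Column should play Z, value = 3

Work:
Column player minimizes Row's maximum payoff:
Column X: max payoff to Row = 6
Column Y: max payoff to Row = 5
Column Z: max payoff to Row = 3
Minimum is 3, achieved by column Z.
Minimax strategy: Z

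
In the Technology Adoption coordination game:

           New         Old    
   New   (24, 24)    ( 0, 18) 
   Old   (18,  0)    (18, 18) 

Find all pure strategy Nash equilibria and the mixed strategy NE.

Pure NE: (New, New) and (Old, Old); Mixed NE: p = 0.75, q = 0.75

Work:
Check pure NE:
(New, New): (24, 24) - no unilateral deviation beneficial
(Old, Old): (18, 18) - no unilateral deviation beneficial
Mixed NE: P1 plays New with p = 0.75, P2 plays New with q = 0.75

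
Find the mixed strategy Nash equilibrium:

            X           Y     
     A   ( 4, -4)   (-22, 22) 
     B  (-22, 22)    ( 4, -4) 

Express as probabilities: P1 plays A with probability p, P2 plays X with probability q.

p = 0.5, q = 0.5

Work:
Find probabilities that make opponent indifferent:
P2 chooses q to make P1 indifferent between A and B
P1 chooses p to make P2 indifferent between X and Y
Mixed NE: P1 plays (A: 0.5, B: 0.5), P2 plays (X: 0.5, Y: 0.5)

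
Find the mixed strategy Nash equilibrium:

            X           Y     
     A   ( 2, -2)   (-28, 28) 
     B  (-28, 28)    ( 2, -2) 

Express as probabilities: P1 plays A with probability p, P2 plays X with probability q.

p = 0.5, q = 0.5

Work:
Find probabilities that make opponent indifferent:
P2 chooses q to make P1 indifferent between A and B
P1 chooses p to make P2 indifferent between X and Y
Mixed NE: P1 plays (A: 0.5, B: 0.5), P2 plays (X: 0.5, Y: 0.5)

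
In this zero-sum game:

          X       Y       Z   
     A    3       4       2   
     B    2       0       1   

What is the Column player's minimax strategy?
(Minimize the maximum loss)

Column should play Z, value = 2

Work:
Column player minimizes Row's maximum payoff:
Column X: max payoff to Row = 3
Column Y: max payoff to Row = 4
Column Z: max payoff to Row = 2
Minimum is 2, achieved by column Z.
Minimax strategy: Z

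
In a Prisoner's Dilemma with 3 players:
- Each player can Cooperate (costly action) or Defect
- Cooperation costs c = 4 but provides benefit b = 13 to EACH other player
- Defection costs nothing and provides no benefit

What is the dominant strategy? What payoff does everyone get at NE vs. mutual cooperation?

Dominant: Defect; NE payoff = 0; Coop payoff = 22

Work:
Defect dominates (saves cost c = 4, benefit to others is external)
NE: All defect → everyone gets 0
If all cooperate: each receives (2)×13 - 4 = 22
Social dilemma: 22 > 0 but NE gives 0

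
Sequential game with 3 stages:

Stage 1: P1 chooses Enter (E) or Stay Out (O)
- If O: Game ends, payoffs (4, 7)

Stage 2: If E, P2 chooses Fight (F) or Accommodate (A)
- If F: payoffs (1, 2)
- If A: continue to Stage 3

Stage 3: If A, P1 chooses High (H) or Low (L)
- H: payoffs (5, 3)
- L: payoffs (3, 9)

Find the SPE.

SPE: (E, A, H); Outcome (5, 3)

Work:
Stage 3: P1 chooses H (5 vs 3)
Stage 2: P2: F->2, A->3 (anticipating H). Choose A
Stage 1: P1: O->4, E->5 (anticipating A, H). Choose E
SPE path: E -> A -> H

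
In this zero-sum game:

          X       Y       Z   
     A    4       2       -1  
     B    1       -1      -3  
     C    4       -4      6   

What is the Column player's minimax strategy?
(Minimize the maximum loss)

Column should play Y, value = 2

Work:
Column player minimizes Row's maximum payoff:
Column X: max payoff to Row = 4
Column Y: max payoff to Row = 2
Column Z: max payoff to Row = 6
Minimum is 2, achieved by column Y.
Minimax strategy: Y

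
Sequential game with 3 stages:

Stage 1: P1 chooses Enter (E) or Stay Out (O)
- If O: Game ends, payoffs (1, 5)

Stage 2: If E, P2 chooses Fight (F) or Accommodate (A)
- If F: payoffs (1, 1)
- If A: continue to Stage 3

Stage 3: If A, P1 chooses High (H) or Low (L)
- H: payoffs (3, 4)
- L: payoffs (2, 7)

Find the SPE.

SPE: (E, A, H); Outcome (3, 4)

Work:
Stage 3: P1 chooses H (3 vs 2)
Stage 2: P2: F->1, A->4 (anticipating H). Choose A
Stage 1: P1: O->1, E->3 (anticipating A, H). Choose E
SPE path: E -> A -> H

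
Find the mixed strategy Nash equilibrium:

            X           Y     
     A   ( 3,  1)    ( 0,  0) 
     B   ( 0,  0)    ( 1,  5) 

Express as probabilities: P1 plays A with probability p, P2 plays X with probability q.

p = 0.8333, q = 0.25

Work:
Find probabilities that make opponent indifferent:
P2 chooses q to make P1 indifferent between A and B
P1 chooses p to make P2 indifferent between X and Y
Mixed NE: P1 plays (A: 0.8333, B: 0.1667), P2 plays (X: 0.25, Y: 0.75)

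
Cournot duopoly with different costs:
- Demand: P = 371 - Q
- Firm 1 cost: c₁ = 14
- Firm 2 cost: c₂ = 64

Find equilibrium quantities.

q₁* = 135.67, q₂* = 85.67

Work:
Reaction: q₁ = (371 - 14 - q₂)/2
Reaction: q₂ = (371 - 64 - q₁)/2
Solve simultaneously:
q₁* = (371 - 2×14 + 64)/3 = 135.67
q₂* = (371 - 2×64 + 14)/3 = 85.67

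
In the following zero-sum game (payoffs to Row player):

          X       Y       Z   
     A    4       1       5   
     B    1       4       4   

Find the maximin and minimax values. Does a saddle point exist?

Maximin = 1, Minimax = 4, Saddle: False

Work:
Row minimums: [1, 1] → maximin = 1
Column maximums: [4, 4, 5] → minimax = 4
No saddle point (maximin ≠ minimax). Mixed strategy needed.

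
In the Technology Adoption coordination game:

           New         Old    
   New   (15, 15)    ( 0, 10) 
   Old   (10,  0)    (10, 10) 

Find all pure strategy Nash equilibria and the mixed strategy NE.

Pure NE: (New, New) and (Old, Old); Mixed NE: p = 0.6667, q = 0.6667

Work:
Check pure NE:
(New, New): (15, 15) - no unilateral deviation beneficial
(Old, Old): (10, 10) - no unilateral deviation beneficial
Mixed NE: P1 plays New with p = 0.6667, P2 plays New with q = 0.6667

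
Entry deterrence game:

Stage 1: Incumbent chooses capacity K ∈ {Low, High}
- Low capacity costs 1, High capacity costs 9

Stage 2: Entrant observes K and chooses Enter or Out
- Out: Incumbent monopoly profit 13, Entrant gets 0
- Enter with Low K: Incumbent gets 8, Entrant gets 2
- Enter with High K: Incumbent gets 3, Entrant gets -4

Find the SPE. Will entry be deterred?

SPE: (Low, Enter|Low, Out|High); Entry not deterred. Incumbent net profit = 7, Entrant gets 2

Work:
After Low K: Entrant enters (2 > 0)
After High K: Entrant stays out (-4 < 0)
Incumbent: Low → 8−1=7, High → 13−9=4
Incumbent chooses Low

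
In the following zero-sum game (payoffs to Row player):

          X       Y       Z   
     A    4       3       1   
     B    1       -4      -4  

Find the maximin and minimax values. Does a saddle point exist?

Maximin = 1, Minimax = 1, Saddle: True

Work:
Row minimums: [1, -4] → maximin = 1
Column maximums: [4, 3, 1] → minimax = 1
Saddle point exists! Game value = 1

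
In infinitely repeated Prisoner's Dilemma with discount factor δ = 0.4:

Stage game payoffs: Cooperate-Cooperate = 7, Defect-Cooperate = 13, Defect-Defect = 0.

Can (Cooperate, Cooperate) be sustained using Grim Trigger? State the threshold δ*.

δ* = 0.4615; since δ = 0.4 < 0.4615, cooperation cannot be sustained

Work:
For Grim Trigger:
Cooperate forever: 7/(1-δ)
Defect then punished: 13 + 0·δ/(1-δ)
Need: 7/(1-δ) ≥ 13 + 0·δ/(1-δ)
Solving: δ ≥ (T-R)/(T-P) = (13-7)/(13-0) = 0.4615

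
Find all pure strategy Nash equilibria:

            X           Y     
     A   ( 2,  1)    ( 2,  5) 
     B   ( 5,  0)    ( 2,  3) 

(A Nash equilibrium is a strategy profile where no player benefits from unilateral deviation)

Nash equilibrium: (A, Y), (B, Y)

Work:
Best responses:
  P1 vs X: payoffs [2, 5] → best response B (payoff 5)
  P1 vs Y: payoffs [2, 2] → best response A/B (payoff 2)
  P2 vs A: payoffs [1, 5] → best response Y (payoff 5)
  P2 vs B: payoffs [0, 3] → best response Y (payoff 3)
Mutual best responses: (A,Y), (B,Y) → Nash equilibria.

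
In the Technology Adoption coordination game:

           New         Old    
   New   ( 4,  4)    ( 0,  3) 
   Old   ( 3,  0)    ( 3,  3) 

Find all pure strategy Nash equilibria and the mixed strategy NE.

Pure NE: (New, New) and (Old, Old); Mixed NE: p = 0.75, q = 0.75

Work:
Check pure NE:
(New, New): (4, 4) - no unilateral deviation beneficial
(Old, Old): (3, 3) - no unilateral deviation beneficial
Mixed NE: P1 plays New with p = 0.75, P2 plays New with q = 0.75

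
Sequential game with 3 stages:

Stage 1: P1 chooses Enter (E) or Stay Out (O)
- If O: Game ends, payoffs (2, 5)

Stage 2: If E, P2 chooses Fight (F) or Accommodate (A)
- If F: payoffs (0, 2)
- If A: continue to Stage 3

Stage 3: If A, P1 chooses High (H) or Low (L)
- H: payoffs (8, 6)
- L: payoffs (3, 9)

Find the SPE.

SPE: (E, A, H); Outcome (8, 6)

Work:
Stage 3: P1 chooses H (8 vs 3)
Stage 2: P2: F->2, A->6 (anticipating H). Choose A
Stage 1: P1: O->2, E->8 (anticipating A, H). Choose E
SPE path: E -> A -> H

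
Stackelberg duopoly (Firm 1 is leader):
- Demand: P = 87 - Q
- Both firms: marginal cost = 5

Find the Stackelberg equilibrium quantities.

q₁* (leader) = 41.0, q₂* (follower) = 20.5

Work:
Follower's reaction: q₂ = (a - c - q₁)/2
Leader substitutes: π₁ = q₁·(a - q₁ - (a-c-q₁)/2 - c)
FOC: q₁* = (87 - 5)/2 = 41.00
Then: q₂* = (87 - 5 - 41.0)/2 = 20.50
Leader has first-mover advantage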